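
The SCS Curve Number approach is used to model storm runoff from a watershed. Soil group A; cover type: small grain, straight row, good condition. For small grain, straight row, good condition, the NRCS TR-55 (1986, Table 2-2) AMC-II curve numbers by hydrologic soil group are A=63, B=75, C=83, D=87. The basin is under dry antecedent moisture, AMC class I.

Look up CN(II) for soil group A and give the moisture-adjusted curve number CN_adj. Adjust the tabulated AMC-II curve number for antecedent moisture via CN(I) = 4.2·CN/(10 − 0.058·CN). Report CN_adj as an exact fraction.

CN_adj = 132300/3173 ≈ 41.696

NRCS table: small grain, straight row, good condition, soil group A → CN(II) = 63
Dry (AMC I): CN(I) = 4.2·63/(10 − 0.058·63) = (1323/5)/(3173/500) = 132300/3173 ≈ 41.696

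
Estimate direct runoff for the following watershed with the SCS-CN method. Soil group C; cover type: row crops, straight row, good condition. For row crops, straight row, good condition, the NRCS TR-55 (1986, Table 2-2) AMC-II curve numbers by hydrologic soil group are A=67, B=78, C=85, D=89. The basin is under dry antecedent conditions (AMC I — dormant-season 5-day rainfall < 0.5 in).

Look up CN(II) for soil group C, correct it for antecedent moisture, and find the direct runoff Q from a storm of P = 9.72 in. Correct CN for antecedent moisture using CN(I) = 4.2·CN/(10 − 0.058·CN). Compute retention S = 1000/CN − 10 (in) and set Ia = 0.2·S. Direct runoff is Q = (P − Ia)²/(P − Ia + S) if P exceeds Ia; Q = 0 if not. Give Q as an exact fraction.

NRCS table: row crops, straight row, good condition, soil group C → CN(II) = 85
Dry (AMC I): CN(I) = 4.2·85/(10 − 0.058·85) = 357/(507/100) = 11900/169 ≈ 70.414
Retention S: 1000/CN − 10 with CN=70.414 → S = 500/119 ≈ 4.202 in
Ia = 0.2·(500/119) = 100/119 in ≈ 0.840 in
Excess rainfall: 9.720 − 0.840 = 8.880 in; P > Ia so Q > 0
Q: (26417/2975)² ÷ (38917/2975) = 697857889/115778075 in (≈ 6.028 in)

Q = 697857889/115778075 in ≈ 6.028 in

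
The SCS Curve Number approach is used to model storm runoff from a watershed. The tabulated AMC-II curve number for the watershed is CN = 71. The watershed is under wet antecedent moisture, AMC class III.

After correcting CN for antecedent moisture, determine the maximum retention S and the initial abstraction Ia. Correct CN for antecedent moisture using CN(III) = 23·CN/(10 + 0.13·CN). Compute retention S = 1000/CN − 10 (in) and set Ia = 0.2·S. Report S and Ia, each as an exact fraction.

S = 2900/1633 in ≈ 1.776 in; Ia = 580/1633 in ≈ 0.355 in

Wet (AMC III): CN(III) = 23·71/(10 + 0.13·71) = 1633/(1923/100) = 163300/1923 ≈ 84.919
S = 1000/(163300/1923) − 10 = 2900/1633 in ≈ 1.776 in
Ia = 0.2S: 0.2·1.776 = 0.355 in (exactly 580/1633)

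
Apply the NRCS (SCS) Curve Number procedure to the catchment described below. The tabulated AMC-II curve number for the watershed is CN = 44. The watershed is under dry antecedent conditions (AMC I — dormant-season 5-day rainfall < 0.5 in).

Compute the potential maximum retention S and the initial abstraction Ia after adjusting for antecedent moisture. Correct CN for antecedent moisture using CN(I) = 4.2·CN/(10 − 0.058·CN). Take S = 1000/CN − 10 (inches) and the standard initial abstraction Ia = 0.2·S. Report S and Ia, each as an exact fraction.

S = 1000/33 in ≈ 30.303 in; Ia = 200/33 in ≈ 6.061 in

Adjust CN=44 to AMC I: 4.2·44/(10 − 0.058·44) → (924/5) ÷ (931/125) = 3300/133 ≈ 24.812
Max retention: S = 1000/(3300/133) − 10 = 1000/33 in (≈ 30.303 in)
Initial abstraction Ia = S/5 = (1000/33)/5 = 200/33 ≈ 6.061 in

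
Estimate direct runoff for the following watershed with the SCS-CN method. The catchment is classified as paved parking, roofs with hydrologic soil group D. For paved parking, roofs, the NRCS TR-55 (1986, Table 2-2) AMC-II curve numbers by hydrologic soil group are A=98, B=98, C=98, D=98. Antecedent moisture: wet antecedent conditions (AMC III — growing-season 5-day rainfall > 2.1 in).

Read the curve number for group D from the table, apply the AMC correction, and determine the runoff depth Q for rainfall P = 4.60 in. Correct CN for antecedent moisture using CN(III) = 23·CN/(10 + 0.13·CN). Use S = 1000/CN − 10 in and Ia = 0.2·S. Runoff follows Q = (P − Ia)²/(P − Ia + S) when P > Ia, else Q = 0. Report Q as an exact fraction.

Q = 666724041/148318835 in ≈ 4.495 in

NRCS table: paved parking, roofs, soil group D → CN(II) = 98
CN(III) from CN(II)=98: (23·98)/(10 + 0.13·98) = 112700/1137 ≈ 99.120
Retention S: 1000/CN − 10 with CN=99.120 → S = 100/1127 ≈ 0.089 in
Ia = 0.2S: 0.2·0.089 = 0.018 in (exactly 20/1127)
Excess rainfall: 4.600 − 0.018 = 4.582 in; P > Ia so Q > 0
Q: (25821/5635)² ÷ (26321/5635) = 666724041/148318835 in (≈ 4.495 in)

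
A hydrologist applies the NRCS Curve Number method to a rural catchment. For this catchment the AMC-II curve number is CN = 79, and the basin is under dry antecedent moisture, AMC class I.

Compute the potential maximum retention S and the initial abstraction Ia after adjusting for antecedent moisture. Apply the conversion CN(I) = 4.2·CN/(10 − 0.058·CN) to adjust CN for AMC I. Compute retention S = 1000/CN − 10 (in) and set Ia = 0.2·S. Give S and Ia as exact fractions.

Adjust CN=79 to AMC I: 4.2·79/(10 − 0.058·79) → (1659/5) ÷ (2709/500) = 7900/129 ≈ 61.240
Max retention: S = 1000/(7900/129) − 10 = 500/79 in (≈ 6.329 in)
Ia = 0.2·(500/79) = 100/79 in ≈ 1.266 in

S = 500/79 in ≈ 6.329 in; Ia = 100/79 in ≈ 1.266 in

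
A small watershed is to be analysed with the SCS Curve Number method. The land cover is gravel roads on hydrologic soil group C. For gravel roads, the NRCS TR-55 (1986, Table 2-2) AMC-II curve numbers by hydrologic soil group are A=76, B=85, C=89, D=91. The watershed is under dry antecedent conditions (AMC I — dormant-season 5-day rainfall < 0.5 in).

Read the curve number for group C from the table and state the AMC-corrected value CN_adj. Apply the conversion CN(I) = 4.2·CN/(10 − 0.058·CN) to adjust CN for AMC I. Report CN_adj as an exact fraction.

CN_adj = 186900/2419 ≈ 77.263

NRCS table: gravel roads, soil group C → CN(II) = 89
CN(I) from CN(II)=89: (4.2·89)/(10 − 0.058·89) = 186900/2419 ≈ 77.263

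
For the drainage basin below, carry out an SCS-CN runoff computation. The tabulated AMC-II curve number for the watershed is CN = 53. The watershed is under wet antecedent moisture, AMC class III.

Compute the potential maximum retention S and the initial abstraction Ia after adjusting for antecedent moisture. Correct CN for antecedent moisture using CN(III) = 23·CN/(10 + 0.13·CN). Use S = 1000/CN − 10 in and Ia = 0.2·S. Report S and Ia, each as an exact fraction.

S = 4700/1219 in ≈ 3.856 in; Ia = 940/1219 in ≈ 0.771 in

Adjust CN=53 to AMC III: 23·53/(10 + 0.13·53) → 1219 ÷ (1689/100) = 121900/1689 ≈ 72.173
Max retention: S = 1000/(121900/1689) − 10 = 4700/1219 in (≈ 3.856 in)
Ia = 0.2·(4700/1219) = 940/1219 in ≈ 0.771 in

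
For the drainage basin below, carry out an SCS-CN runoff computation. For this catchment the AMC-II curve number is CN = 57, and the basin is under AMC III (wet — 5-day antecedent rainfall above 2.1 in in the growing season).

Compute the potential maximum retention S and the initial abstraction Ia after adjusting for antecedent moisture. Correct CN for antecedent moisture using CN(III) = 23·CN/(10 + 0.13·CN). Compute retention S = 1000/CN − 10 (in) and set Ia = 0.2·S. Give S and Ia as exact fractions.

S = 4300/1311 in ≈ 3.280 in; Ia = 860/1311 in ≈ 0.656 in

Wet (AMC III): CN(III) = 23·57/(10 + 0.13·57) = 1311/(1741/100) = 131100/1741 ≈ 75.302
S = 1000/(131100/1741) − 10 = 4300/1311 in ≈ 3.280 in
Ia = 0.2·(4300/1311) = 860/1311 in ≈ 0.656 in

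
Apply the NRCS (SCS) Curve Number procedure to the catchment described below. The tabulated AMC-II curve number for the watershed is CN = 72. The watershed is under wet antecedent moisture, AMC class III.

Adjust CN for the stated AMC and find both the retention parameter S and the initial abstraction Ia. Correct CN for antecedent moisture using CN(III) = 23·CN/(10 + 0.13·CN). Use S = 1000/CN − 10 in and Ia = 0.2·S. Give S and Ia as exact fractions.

CN(III) from CN(II)=72: (23·72)/(10 + 0.13·72) = 10350/121 ≈ 85.537
Max retention: S = 1000/(10350/121) − 10 = 350/207 in (≈ 1.691 in)
Initial abstraction Ia = S/5 = (350/207)/5 = 70/207 ≈ 0.338 in

S = 350/207 in ≈ 1.691 in; Ia = 70/207 in ≈ 0.338 in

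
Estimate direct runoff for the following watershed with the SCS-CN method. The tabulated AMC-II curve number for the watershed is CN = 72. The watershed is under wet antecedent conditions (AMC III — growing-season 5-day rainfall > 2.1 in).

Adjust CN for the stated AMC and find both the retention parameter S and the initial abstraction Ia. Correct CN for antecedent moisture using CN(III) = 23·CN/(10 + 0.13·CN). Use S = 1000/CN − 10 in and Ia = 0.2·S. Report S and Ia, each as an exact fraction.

Adjust CN=72 to AMC III: 23·72/(10 + 0.13·72) → 1656 ÷ (484/25) = 10350/121 ≈ 85.537
Max retention: S = 1000/(10350/121) − 10 = 350/207 in (≈ 1.691 in)
Initial abstraction Ia = S/5 = (350/207)/5 = 70/207 ≈ 0.338 in

S = 350/207 in ≈ 1.691 in; Ia = 70/207 in ≈ 0.338 in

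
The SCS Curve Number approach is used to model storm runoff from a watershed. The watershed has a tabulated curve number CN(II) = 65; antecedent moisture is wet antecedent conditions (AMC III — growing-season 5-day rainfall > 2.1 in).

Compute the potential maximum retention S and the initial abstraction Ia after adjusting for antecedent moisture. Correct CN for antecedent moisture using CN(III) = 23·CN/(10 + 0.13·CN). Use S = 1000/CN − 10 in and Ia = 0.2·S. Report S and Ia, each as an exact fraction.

S = 700/299 in ≈ 2.341 in; Ia = 140/299 in ≈ 0.468 in

CN(III) from CN(II)=65: (23·65)/(10 + 0.13·65) = 29900/369 ≈ 81.030
Retention S: 1000/CN − 10 with CN=81.030 → S = 700/299 ≈ 2.341 in
Initial abstraction Ia = S/5 = (700/299)/5 = 140/299 ≈ 0.468 in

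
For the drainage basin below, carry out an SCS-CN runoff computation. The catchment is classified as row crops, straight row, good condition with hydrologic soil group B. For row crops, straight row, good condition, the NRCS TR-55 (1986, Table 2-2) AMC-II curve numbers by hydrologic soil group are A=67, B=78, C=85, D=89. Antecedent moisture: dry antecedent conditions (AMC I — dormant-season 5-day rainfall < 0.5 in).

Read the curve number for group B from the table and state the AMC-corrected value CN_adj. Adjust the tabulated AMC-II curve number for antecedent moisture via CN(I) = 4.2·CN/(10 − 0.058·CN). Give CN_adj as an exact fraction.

NRCS table: row crops, straight row, good condition, soil group B → CN(II) = 78
CN(I) from CN(II)=78: (4.2·78)/(10 − 0.058·78) = 81900/1369 ≈ 59.825

CN_adj = 81900/1369 ≈ 59.825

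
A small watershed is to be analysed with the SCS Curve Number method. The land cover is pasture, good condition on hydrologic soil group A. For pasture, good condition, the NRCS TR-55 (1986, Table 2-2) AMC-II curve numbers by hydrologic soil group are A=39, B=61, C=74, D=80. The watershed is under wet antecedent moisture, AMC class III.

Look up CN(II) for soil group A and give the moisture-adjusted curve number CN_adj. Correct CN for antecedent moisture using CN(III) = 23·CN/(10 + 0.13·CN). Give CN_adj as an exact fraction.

CN_adj = 89700/1507 ≈ 59.522

NRCS table: pasture, good condition, soil group A → CN(II) = 39
CN(III) from CN(II)=39: (23·39)/(10 + 0.13·39) = 89700/1507 ≈ 59.522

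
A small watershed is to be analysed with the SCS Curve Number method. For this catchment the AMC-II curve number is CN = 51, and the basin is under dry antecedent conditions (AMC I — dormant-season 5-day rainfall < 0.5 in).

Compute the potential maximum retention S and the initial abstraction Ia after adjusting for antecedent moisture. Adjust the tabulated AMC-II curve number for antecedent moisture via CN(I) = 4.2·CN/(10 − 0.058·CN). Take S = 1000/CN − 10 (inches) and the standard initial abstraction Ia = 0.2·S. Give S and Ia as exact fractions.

S = 3500/153 in ≈ 22.876 in; Ia = 700/153 in ≈ 4.575 in

Adjust CN=51 to AMC I: 4.2·51/(10 − 0.058·51) → (1071/5) ÷ (3521/500) = 15300/503 ≈ 30.417
Retention S: 1000/CN − 10 with CN=30.417 → S = 3500/153 ≈ 22.876 in
Ia = 0.2·(3500/153) = 700/153 in ≈ 4.575 in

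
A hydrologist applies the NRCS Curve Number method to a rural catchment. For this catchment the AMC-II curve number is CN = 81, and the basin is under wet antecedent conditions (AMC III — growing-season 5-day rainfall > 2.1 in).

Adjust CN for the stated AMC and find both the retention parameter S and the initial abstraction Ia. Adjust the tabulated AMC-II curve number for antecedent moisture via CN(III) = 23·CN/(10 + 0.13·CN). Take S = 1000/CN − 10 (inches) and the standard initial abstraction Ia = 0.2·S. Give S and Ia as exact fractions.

S = 1900/1863 in ≈ 1.020 in; Ia = 380/1863 in ≈ 0.204 in

Wet (AMC III): CN(III) = 23·81/(10 + 0.13·81) = 1863/(2053/100) = 186300/2053 ≈ 90.745
Max retention: S = 1000/(186300/2053) − 10 = 1900/1863 in (≈ 1.020 in)
Ia = 0.2·(1900/1863) = 380/1863 in ≈ 0.204 in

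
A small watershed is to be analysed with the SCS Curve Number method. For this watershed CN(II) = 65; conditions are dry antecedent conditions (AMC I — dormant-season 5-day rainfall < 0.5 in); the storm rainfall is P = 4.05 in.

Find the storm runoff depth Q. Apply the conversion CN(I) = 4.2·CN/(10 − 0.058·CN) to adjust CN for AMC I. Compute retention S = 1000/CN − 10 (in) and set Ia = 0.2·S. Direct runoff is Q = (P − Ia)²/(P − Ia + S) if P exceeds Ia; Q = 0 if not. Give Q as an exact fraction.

Adjust CN=65 to AMC I: 4.2·65/(10 − 0.058·65) → 273 ÷ (623/100) = 3900/89 ≈ 43.820
Retention S: 1000/CN − 10 with CN=43.820 → S = 500/39 ≈ 12.821 in
Initial abstraction Ia = S/5 = (500/39)/5 = 100/39 ≈ 2.564 in
Since P=4.050 > Ia=2.564: effective rainfall P−Ia = 1159/780 in
Q = (1159/780)²/((1159/780) + 500/39) = (1343281/608400)/(11159/780) = 1343281/8704020 in ≈ 0.154 in

Q = 1343281/8704020 in ≈ 0.154 in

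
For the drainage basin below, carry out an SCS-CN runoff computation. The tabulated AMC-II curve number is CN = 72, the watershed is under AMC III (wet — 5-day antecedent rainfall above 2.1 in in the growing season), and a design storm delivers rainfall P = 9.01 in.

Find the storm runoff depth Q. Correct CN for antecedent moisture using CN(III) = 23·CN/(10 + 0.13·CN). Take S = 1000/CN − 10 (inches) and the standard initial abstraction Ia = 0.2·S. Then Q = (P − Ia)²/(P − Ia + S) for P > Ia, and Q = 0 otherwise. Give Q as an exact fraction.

Q = 32222763049/4440294900 in ≈ 7.257 in

CN(III) from CN(II)=72: (23·72)/(10 + 0.13·72) = 10350/121 ≈ 85.537
Max retention: S = 1000/(10350/121) − 10 = 350/207 in (≈ 1.691 in)
Initial abstraction Ia = S/5 = (350/207)/5 = 70/207 ≈ 0.338 in
Excess rainfall: 9.010 − 0.338 = 8.672 in; P > Ia so Q > 0
Q = (179507/20700)²/((179507/20700) + 350/207) = (32222763049/428490000)/(214507/20700) = 32222763049/4440294900 in ≈ 7.257 in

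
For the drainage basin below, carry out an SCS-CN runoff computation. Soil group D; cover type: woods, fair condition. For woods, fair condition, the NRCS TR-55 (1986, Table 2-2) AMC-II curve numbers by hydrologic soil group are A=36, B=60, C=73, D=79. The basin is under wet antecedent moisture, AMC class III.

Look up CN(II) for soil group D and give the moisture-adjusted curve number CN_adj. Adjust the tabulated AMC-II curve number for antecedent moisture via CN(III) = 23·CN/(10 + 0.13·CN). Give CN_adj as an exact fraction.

NRCS table: woods, fair condition, soil group D → CN(II) = 79
CN(III) from CN(II)=79: (23·79)/(10 + 0.13·79) = 181700/2027 ≈ 89.640

CN_adj = 181700/2027 ≈ 89.640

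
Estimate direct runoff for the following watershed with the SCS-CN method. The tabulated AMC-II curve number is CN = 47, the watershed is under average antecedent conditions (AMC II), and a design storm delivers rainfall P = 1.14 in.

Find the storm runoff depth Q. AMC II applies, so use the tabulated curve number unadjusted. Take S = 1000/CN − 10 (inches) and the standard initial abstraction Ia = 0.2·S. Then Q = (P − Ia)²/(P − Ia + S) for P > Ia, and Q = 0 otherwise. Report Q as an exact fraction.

Q = 0 in ≈ 0.000 in

Average conditions: CN = 47 (no AMC adjustment).
S = 1000/47 − 10 = 530/47 in ≈ 11.277 in
Ia = 0.2·(530/47) = 106/47 in ≈ 2.255 in
P = 1.140 ≤ Ia = 2.255 in: entire storm abstracted, Q = 0.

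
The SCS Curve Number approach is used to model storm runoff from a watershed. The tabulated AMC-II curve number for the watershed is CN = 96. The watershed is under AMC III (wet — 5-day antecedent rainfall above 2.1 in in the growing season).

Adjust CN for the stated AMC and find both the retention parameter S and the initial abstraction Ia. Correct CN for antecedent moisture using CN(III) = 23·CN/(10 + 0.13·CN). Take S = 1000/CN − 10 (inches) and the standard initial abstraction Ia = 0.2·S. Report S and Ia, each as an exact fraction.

CN(III) from CN(II)=96: (23·96)/(10 + 0.13·96) = 27600/281 ≈ 98.221
Retention S: 1000/CN − 10 with CN=98.221 → S = 25/138 ≈ 0.181 in
Initial abstraction Ia = S/5 = (25/138)/5 = 5/138 ≈ 0.036 in

S = 25/138 in ≈ 0.181 in; Ia = 5/138 in ≈ 0.036 in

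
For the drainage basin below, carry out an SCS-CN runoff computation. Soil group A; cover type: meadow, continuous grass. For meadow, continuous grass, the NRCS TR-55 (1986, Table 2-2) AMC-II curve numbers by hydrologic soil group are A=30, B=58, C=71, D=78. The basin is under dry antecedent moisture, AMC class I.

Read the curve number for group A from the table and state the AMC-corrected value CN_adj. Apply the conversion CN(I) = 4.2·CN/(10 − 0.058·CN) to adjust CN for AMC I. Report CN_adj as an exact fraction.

CN_adj = 900/59 ≈ 15.254

NRCS table: meadow, continuous grass, soil group A → CN(II) = 30
Dry (AMC I): CN(I) = 4.2·30/(10 − 0.058·30) = 126/(413/50) = 900/59 ≈ 15.254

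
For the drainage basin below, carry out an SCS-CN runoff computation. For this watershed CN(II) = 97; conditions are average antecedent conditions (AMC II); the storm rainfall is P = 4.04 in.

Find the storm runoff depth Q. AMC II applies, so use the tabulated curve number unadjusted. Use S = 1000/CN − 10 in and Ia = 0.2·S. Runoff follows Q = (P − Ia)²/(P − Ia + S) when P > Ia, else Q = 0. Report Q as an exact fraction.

AMC II — tabulated CN = 97 applies directly.
Max retention: S = 1000/97 − 10 = 30/97 in (≈ 0.309 in)
Ia = 0.2·(30/97) = 6/97 in ≈ 0.062 in
Since P=4.040 > Ia=0.062: effective rainfall P−Ia = 9647/2425 in
Q: (9647/2425)² ÷ (10397/2425) = 93064609/25212725 in (≈ 3.691 in)

Q = 93064609/25212725 in ≈ 3.691 in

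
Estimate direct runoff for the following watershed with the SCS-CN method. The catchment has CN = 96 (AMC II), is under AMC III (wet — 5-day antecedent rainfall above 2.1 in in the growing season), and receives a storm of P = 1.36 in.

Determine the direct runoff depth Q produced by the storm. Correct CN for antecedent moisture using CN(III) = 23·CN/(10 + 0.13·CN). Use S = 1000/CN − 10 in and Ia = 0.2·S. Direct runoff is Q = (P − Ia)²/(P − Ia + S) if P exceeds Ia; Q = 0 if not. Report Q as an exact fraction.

CN(III) from CN(II)=96: (23·96)/(10 + 0.13·96) = 27600/281 ≈ 98.221
Retention S: 1000/CN − 10 with CN=98.221 → S = 25/138 ≈ 0.181 in
Ia = 0.2·(25/138) = 5/138 in ≈ 0.036 in
Since P=1.360 > Ia=0.036: effective rainfall P−Ia = 4567/3450 in
Q: (4567/3450)² ÷ (2596/1725) = 20857489/17912400 in (≈ 1.164 in)

Q = 20857489/17912400 in ≈ 1.164 in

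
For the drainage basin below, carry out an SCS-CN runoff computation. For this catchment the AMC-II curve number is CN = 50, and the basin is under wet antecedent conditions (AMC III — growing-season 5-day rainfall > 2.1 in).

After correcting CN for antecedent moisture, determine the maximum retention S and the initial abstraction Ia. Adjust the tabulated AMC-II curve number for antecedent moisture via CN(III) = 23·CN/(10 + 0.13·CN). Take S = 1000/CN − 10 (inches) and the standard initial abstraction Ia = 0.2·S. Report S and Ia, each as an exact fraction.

Adjust CN=50 to AMC III: 23·50/(10 + 0.13·50) → 1150 ÷ (33/2) = 2300/33 ≈ 69.697
Retention S: 1000/CN − 10 with CN=69.697 → S = 100/23 ≈ 4.348 in
Initial abstraction Ia = S/5 = (100/23)/5 = 20/23 ≈ 0.870 in

S = 100/23 in ≈ 4.348 in; Ia = 20/23 in ≈ 0.870 in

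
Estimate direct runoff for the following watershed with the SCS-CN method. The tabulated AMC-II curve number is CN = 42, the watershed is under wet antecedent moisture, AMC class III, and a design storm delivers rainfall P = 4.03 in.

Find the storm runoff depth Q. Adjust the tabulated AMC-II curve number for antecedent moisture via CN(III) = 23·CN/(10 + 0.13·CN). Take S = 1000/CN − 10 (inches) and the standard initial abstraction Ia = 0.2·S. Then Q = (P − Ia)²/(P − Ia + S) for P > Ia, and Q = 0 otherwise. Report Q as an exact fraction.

CN(III) from CN(II)=42: (23·42)/(10 + 0.13·42) = 48300/773 ≈ 62.484
Max retention: S = 1000/(48300/773) − 10 = 2900/483 in (≈ 6.004 in)
Ia = 0.2S: 0.2·6.004 = 1.201 in (exactly 580/483)
Excess rainfall: 4.030 − 1.201 = 2.829 in; P > Ia so Q > 0
Runoff Q = (P−Ia)²/(P−Ia+S) = (2.829)²/(2.829+6.004) = 18672949201/20607146700 ≈ 0.906 in

Q = 18672949201/20607146700 in ≈ 0.906 in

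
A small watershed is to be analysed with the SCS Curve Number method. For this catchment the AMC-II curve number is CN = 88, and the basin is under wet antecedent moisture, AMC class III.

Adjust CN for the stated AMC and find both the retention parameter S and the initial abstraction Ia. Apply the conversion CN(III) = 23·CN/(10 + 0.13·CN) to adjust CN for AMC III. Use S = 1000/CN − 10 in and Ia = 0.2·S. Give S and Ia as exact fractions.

S = 150/253 in ≈ 0.593 in; Ia = 30/253 in ≈ 0.119 in

CN(III) from CN(II)=88: (23·88)/(10 + 0.13·88) = 6325/67 ≈ 94.403
S = 1000/(6325/67) − 10 = 150/253 in ≈ 0.593 in
Initial abstraction Ia = S/5 = (150/253)/5 = 30/253 ≈ 0.119 in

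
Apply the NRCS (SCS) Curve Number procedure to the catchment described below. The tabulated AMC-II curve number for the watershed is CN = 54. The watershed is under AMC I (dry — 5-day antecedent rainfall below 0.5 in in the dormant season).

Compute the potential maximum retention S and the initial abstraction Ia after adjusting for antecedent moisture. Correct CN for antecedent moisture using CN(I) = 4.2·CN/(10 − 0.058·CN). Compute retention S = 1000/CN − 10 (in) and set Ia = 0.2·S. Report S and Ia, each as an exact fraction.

S = 11500/567 in ≈ 20.282 in; Ia = 2300/567 in ≈ 4.056 in

Adjust CN=54 to AMC I: 4.2·54/(10 − 0.058·54) → (1134/5) ÷ (1717/250) = 56700/1717 ≈ 33.023
Retention S: 1000/CN − 10 with CN=33.023 → S = 11500/567 ≈ 20.282 in
Ia = 0.2·(11500/567) = 2300/567 in ≈ 4.056 in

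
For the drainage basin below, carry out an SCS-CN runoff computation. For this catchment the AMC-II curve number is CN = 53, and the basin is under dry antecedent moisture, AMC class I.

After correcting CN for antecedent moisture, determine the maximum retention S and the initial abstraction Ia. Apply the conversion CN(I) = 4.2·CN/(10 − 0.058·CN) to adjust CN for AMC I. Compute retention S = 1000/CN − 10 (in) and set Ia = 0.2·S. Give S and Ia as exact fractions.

S = 23500/1113 in ≈ 21.114 in; Ia = 4700/1113 in ≈ 4.223 in

CN(I) from CN(II)=53: (4.2·53)/(10 − 0.058·53) = 111300/3463 ≈ 32.140
Retention S: 1000/CN − 10 with CN=32.140 → S = 23500/1113 ≈ 21.114 in
Ia = 0.2S: 0.2·21.114 = 4.223 in (exactly 4700/1113)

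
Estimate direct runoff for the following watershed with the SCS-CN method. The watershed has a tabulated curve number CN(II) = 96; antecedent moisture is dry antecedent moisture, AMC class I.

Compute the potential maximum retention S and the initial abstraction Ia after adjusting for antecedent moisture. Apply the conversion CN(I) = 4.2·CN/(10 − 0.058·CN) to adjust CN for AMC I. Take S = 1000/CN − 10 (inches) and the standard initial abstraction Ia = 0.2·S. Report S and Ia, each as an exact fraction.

CN(I) from CN(II)=96: (4.2·96)/(10 − 0.058·96) = 25200/277 ≈ 90.975
S = 1000/(25200/277) − 10 = 125/126 in ≈ 0.992 in
Ia = 0.2S: 0.2·0.992 = 0.198 in (exactly 25/126)

S = 125/126 in ≈ 0.992 in; Ia = 25/126 in ≈ 0.198 in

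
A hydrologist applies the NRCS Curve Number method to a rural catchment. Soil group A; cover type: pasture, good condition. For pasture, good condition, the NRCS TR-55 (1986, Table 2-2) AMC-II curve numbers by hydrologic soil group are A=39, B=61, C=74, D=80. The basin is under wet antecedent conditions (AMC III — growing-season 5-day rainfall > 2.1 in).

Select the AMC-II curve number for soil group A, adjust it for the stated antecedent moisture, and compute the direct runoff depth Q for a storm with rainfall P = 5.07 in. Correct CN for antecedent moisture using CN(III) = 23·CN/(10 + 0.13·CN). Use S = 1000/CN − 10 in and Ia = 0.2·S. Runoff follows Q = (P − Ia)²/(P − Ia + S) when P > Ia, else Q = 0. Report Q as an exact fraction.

Q = 110741862841/84567276300 in ≈ 1.310 in

NRCS table: pasture, good condition, soil group A → CN(II) = 39
Wet (AMC III): CN(III) = 23·39/(10 + 0.13·39) = 897/(1507/100) = 89700/1507 ≈ 59.522
Retention S: 1000/CN − 10 with CN=59.522 → S = 6100/897 ≈ 6.800 in
Initial abstraction Ia = S/5 = (6100/897)/5 = 1220/897 ≈ 1.360 in
Since P=5.070 > Ia=1.360: effective rainfall P−Ia = 332779/89700 in
Q = (332779/89700)²/((332779/89700) + 6100/897) = (110741862841/8046090000)/(942779/89700) = 110741862841/84567276300 in ≈ 1.310 in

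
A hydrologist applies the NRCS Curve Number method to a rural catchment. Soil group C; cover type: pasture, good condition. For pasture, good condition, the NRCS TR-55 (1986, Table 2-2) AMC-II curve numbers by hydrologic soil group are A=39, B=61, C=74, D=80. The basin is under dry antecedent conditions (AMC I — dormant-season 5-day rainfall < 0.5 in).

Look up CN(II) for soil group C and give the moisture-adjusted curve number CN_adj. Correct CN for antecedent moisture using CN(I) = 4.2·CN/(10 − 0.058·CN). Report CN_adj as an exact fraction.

NRCS table: pasture, good condition, soil group C → CN(II) = 74
Adjust CN=74 to AMC I: 4.2·74/(10 − 0.058·74) → (1554/5) ÷ (1427/250) = 77700/1427 ≈ 54.450

CN_adj = 77700/1427 ≈ 54.450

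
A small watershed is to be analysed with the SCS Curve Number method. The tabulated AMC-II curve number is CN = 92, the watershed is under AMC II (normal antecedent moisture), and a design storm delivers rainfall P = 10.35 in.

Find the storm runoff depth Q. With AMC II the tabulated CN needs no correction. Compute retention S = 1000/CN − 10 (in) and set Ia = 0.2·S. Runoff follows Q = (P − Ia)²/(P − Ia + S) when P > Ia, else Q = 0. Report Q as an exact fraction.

CN(II) = 92; AMC II needs no correction.
Retention S: 1000/CN − 10 with CN=92.000 → S = 20/23 ≈ 0.870 in
Ia = 0.2·(20/23) = 4/23 in ≈ 0.174 in
Excess rainfall: 10.350 − 0.174 = 10.176 in; P > Ia so Q > 0
Q = (4681/460)²/((4681/460) + 20/23) = (21911761/211600)/(5081/460) = 21911761/2337260 in ≈ 9.375 in

Q = 21911761/2337260 in ≈ 9.375 in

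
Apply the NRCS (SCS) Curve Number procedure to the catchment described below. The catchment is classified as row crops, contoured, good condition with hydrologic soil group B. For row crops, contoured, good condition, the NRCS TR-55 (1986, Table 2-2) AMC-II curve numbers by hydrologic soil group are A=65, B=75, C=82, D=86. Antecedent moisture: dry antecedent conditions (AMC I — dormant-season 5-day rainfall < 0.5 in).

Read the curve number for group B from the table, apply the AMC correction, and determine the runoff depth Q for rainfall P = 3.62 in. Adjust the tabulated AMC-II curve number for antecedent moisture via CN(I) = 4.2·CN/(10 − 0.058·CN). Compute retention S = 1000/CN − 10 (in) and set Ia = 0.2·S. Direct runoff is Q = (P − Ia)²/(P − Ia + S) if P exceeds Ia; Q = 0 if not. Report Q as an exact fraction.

NRCS table: row crops, contoured, good condition, soil group B → CN(II) = 75
CN(I) from CN(II)=75: (4.2·75)/(10 − 0.058·75) = 6300/113 ≈ 55.752
Retention S: 1000/CN − 10 with CN=55.752 → S = 500/63 ≈ 7.937 in
Ia = 0.2·(500/63) = 100/63 in ≈ 1.587 in
Since P=3.620 > Ia=1.587: effective rainfall P−Ia = 6403/3150 in
Runoff Q = (P−Ia)²/(P−Ia+S) = (2.033)²/(2.033+7.937) = 40998409/98919450 ≈ 0.414 in

Q = 40998409/98919450 in ≈ 0.414 in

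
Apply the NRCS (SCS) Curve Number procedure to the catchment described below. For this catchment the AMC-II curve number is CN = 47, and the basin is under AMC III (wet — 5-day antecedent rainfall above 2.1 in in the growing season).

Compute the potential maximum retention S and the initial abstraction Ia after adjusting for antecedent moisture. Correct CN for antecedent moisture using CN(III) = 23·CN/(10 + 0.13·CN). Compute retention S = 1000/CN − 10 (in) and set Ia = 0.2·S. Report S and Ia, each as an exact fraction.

Adjust CN=47 to AMC III: 23·47/(10 + 0.13·47) → 1081 ÷ (1611/100) = 108100/1611 ≈ 67.101
Max retention: S = 1000/(108100/1611) − 10 = 5300/1081 in (≈ 4.903 in)
Initial abstraction Ia = S/5 = (5300/1081)/5 = 1060/1081 ≈ 0.981 in

S = 5300/1081 in ≈ 4.903 in; Ia = 1060/1081 in ≈ 0.981 in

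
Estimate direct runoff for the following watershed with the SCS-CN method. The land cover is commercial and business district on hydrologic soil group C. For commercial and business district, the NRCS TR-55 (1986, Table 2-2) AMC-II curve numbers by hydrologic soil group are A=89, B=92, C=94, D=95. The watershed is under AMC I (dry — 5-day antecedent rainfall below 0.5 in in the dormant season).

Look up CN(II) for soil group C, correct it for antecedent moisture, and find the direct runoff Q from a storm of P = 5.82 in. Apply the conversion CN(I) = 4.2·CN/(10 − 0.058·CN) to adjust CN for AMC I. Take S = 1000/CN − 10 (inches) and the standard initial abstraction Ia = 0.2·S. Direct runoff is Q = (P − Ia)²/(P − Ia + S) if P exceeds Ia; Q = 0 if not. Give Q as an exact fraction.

Q = 8233566121/1903906550 in ≈ 4.325 in

NRCS table: commercial and business district, soil group C → CN(II) = 94
CN(I) from CN(II)=94: (4.2·94)/(10 − 0.058·94) = 32900/379 ≈ 86.807
Max retention: S = 1000/(32900/379) − 10 = 500/329 in (≈ 1.520 in)
Initial abstraction Ia = S/5 = (500/329)/5 = 100/329 ≈ 0.304 in
Excess rainfall: 5.820 − 0.304 = 5.516 in; P > Ia so Q > 0
Q = (90739/16450)²/((90739/16450) + 500/329) = (8233566121/270602500)/(115739/16450) = 8233566121/1903906550 in ≈ 4.325 in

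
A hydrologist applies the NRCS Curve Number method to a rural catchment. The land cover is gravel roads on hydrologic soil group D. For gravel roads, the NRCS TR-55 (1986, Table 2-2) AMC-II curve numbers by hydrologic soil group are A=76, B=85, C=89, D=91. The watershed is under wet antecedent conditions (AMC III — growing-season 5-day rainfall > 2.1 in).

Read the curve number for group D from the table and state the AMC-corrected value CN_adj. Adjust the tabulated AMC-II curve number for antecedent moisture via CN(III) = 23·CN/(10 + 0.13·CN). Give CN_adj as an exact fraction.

NRCS table: gravel roads, soil group D → CN(II) = 91
CN(III) from CN(II)=91: (23·91)/(10 + 0.13·91) = 209300/2183 ≈ 95.877

CN_adj = 209300/2183 ≈ 95.877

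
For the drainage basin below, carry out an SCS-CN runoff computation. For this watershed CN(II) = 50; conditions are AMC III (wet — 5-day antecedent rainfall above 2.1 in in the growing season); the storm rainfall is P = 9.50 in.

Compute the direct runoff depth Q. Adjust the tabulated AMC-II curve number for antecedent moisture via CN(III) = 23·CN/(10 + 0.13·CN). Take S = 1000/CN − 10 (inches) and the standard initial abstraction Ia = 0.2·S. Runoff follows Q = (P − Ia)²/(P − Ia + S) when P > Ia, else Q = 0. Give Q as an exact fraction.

Q = 157609/27462 in ≈ 5.739 in

CN(III) from CN(II)=50: (23·50)/(10 + 0.13·50) = 2300/33 ≈ 69.697
S = 1000/(2300/33) − 10 = 100/23 in ≈ 4.348 in
Ia = 0.2·(100/23) = 20/23 in ≈ 0.870 in
Since P=9.500 > Ia=0.870: effective rainfall P−Ia = 397/46 in
Q = (397/46)²/((397/46) + 100/23) = (157609/2116)/(597/46) = 157609/27462 in ≈ 5.739 in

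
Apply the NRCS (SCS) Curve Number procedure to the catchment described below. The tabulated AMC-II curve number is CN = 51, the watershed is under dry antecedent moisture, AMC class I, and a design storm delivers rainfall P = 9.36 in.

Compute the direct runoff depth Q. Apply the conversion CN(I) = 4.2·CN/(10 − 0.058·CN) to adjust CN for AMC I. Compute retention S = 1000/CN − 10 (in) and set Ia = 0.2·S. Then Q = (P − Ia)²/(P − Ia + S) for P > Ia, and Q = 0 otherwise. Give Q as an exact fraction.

Q = 167481602/202346325 in ≈ 0.828 in

Dry (AMC I): CN(I) = 4.2·51/(10 − 0.058·51) = (1071/5)/(3521/500) = 15300/503 ≈ 30.417
Retention S: 1000/CN − 10 with CN=30.417 → S = 3500/153 ≈ 22.876 in
Ia = 0.2S: 0.2·22.876 = 4.575 in (exactly 700/153)
Since P=9.360 > Ia=4.575: effective rainfall P−Ia = 18302/3825 in
Q = (18302/3825)²/((18302/3825) + 3500/153) = (334963204/14630625)/(105802/3825) = 167481602/202346325 in ≈ 0.828 in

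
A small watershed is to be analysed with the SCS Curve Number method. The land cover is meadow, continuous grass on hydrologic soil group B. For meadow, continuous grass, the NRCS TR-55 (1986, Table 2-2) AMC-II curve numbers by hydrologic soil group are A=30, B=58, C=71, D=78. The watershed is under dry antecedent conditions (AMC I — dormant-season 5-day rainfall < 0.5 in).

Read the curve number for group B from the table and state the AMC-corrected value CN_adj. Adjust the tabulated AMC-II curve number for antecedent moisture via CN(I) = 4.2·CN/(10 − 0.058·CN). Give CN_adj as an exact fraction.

NRCS table: meadow, continuous grass, soil group B → CN(II) = 58
Dry (AMC I): CN(I) = 4.2·58/(10 − 0.058·58) = (1218/5)/(1659/250) = 2900/79 ≈ 36.709

CN_adj = 2900/79 ≈ 36.709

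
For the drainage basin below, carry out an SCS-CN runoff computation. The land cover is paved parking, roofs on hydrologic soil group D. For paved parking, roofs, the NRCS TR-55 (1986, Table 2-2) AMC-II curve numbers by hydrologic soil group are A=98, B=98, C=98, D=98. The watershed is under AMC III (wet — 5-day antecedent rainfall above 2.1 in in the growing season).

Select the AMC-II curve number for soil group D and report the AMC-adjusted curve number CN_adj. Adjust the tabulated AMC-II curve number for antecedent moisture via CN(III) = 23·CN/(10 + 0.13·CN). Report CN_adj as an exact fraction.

CN_adj = 112700/1137 ≈ 99.120

NRCS table: paved parking, roofs, soil group D → CN(II) = 98
CN(III) from CN(II)=98: (23·98)/(10 + 0.13·98) = 112700/1137 ≈ 99.120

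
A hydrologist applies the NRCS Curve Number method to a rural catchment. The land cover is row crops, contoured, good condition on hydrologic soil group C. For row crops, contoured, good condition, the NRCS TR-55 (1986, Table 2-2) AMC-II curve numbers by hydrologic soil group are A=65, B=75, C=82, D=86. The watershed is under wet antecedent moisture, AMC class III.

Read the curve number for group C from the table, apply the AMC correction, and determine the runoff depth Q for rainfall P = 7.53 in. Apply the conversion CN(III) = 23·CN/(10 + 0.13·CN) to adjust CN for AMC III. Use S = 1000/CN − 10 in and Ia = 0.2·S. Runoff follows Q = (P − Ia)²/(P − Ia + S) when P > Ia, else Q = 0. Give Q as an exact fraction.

NRCS table: row crops, contoured, good condition, soil group C → CN(II) = 82
Wet (AMC III): CN(III) = 23·82/(10 + 0.13·82) = 1886/(1033/50) = 94300/1033 ≈ 91.288
Retention S: 1000/CN − 10 with CN=91.288 → S = 900/943 ≈ 0.954 in
Ia = 0.2·(900/943) = 180/943 in ≈ 0.191 in
P − Ia = 7.530 − 0.191 = 692079/94300 ≈ 7.339 in (> 0, runoff occurs)
Q: (692079/94300)² ÷ (782079/94300) = 159657780747/24583349900 in (≈ 6.495 in)

Q = 159657780747/24583349900 in ≈ 6.495 in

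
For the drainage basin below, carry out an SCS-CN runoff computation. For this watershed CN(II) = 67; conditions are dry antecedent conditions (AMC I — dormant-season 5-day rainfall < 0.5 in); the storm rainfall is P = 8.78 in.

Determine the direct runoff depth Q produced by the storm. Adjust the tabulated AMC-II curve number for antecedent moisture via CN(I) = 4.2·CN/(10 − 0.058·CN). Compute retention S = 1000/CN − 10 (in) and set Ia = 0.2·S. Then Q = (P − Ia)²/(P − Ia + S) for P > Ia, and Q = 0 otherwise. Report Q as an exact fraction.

Dry (AMC I): CN(I) = 4.2·67/(10 − 0.058·67) = (1407/5)/(3057/500) = 46900/1019 ≈ 46.026
S = 1000/(46900/1019) − 10 = 5500/469 in ≈ 11.727 in
Ia = 0.2S: 0.2·11.727 = 2.345 in (exactly 1100/469)
Excess rainfall: 8.780 − 2.345 = 6.435 in; P > Ia so Q > 0
Q: (150891/23450)² ÷ (425891/23450) = 22768093881/9987143950 in (≈ 2.280 in)

Q = 22768093881/9987143950 in ≈ 2.280 in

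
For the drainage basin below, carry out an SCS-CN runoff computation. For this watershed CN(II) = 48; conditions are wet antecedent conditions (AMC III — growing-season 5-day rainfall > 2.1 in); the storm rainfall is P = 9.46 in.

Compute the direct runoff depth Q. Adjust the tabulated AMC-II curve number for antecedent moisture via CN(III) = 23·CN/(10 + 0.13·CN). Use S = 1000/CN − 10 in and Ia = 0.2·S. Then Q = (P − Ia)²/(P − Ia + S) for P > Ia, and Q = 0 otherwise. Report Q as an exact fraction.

Q = 863595769/157447650 in ≈ 5.485 in

CN(III) from CN(II)=48: (23·48)/(10 + 0.13·48) = 13800/203 ≈ 67.980
Max retention: S = 1000/(13800/203) − 10 = 325/69 in (≈ 4.710 in)
Initial abstraction Ia = S/5 = (325/69)/5 = 65/69 ≈ 0.942 in
P − Ia = 9.460 − 0.942 = 29387/3450 ≈ 8.518 in (> 0, runoff occurs)
Q: (29387/3450)² ÷ (45637/3450) = 863595769/157447650 in (≈ 5.485 in)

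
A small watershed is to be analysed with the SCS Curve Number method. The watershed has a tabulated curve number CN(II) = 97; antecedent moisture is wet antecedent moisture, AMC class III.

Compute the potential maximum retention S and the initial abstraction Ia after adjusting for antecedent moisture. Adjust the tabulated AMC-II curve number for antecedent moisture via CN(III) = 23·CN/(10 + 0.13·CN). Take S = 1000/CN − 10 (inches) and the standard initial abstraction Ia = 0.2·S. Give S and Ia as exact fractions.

S = 300/2231 in ≈ 0.134 in; Ia = 60/2231 in ≈ 0.027 in

Wet (AMC III): CN(III) = 23·97/(10 + 0.13·97) = 2231/(2261/100) = 223100/2261 ≈ 98.673
Max retention: S = 1000/(223100/2261) − 10 = 300/2231 in (≈ 0.134 in)
Initial abstraction Ia = S/5 = (300/2231)/5 = 60/2231 ≈ 0.027 in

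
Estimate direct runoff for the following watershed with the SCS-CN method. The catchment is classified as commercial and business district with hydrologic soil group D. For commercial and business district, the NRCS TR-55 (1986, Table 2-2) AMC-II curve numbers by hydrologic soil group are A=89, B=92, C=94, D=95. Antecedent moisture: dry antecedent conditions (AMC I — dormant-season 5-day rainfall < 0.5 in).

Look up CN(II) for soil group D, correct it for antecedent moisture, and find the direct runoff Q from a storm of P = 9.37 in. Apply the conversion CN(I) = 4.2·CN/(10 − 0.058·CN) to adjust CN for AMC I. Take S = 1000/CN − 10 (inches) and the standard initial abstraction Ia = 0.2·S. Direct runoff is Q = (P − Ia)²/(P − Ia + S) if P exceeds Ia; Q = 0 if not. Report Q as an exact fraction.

NRCS table: commercial and business district, soil group D → CN(II) = 95
Adjust CN=95 to AMC I: 4.2·95/(10 − 0.058·95) → 399 ÷ (449/100) = 39900/449 ≈ 88.864
Retention S: 1000/CN − 10 with CN=88.864 → S = 500/399 ≈ 1.253 in
Initial abstraction Ia = S/5 = (500/399)/5 = 100/399 ≈ 0.251 in
Since P=9.370 > Ia=0.251: effective rainfall P−Ia = 363863/39900 in
Q = (363863/39900)²/((363863/39900) + 500/399) = (132396282769/1592010000)/(413863/39900) = 132396282769/16513133700 in ≈ 8.018 in

Q = 132396282769/16513133700 in ≈ 8.018 in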